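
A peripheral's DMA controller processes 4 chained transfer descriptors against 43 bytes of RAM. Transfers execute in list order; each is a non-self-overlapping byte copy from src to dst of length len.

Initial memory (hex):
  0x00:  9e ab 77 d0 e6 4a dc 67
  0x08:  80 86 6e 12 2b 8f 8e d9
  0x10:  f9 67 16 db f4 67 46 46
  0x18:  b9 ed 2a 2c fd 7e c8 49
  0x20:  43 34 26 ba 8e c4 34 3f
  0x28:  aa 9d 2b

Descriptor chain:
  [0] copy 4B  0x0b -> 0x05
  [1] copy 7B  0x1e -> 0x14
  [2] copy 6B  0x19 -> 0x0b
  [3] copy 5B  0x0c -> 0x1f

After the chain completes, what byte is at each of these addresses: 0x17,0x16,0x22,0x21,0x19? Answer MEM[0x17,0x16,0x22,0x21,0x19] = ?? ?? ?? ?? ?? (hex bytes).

MEM[0x17,0x16,0x22,0x21,0x19] = 34 43 7e fd ba

[0] 0x0b->0x05 len=4 : 12 2b 8f 8e
[1] 0x1e->0x14 len=7 : c8 49 43 34 26 ba 8e
[2] 0x19->0x0b len=6 : ba 8e 2c fd 7e c8
[3] 0x0c->0x1f len=5 : 8e 2c fd 7e c8
query mem[0x17]=0x34, mem[0x16]=0x43, mem[0x22]=0x7e, mem[0x21]=0xfd, mem[0x19]=0xba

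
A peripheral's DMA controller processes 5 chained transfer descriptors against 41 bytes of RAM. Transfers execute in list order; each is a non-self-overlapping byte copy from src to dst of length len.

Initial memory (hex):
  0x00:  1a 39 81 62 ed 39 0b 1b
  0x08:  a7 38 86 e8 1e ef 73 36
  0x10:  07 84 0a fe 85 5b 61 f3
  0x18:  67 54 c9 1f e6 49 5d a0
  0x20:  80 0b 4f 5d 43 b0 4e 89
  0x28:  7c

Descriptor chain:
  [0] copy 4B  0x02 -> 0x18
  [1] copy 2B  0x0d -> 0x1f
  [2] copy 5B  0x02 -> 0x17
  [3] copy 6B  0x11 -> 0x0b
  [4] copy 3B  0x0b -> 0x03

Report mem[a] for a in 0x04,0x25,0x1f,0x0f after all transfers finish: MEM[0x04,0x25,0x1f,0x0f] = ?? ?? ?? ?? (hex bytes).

#0 dst[0x18+4] := {0x81,0x62,0xed,0x39}
#1 dst[0x1f+2] := {0xef,0x73}
#2 dst[0x17+5] := {0x81,0x62,0xed,0x39,0x0b}
#3 dst[0x0b+6] := {0x84,0x0a,0xfe,0x85,0x5b,0x61}
#4 dst[0x03+3] := {0x84,0x0a,0xfe}
query mem[0x04]=0x0a, mem[0x25]=0xb0, mem[0x1f]=0xef, mem[0x0f]=0x5b

MEM[0x04,0x25,0x1f,0x0f] = 0a b0 ef 5b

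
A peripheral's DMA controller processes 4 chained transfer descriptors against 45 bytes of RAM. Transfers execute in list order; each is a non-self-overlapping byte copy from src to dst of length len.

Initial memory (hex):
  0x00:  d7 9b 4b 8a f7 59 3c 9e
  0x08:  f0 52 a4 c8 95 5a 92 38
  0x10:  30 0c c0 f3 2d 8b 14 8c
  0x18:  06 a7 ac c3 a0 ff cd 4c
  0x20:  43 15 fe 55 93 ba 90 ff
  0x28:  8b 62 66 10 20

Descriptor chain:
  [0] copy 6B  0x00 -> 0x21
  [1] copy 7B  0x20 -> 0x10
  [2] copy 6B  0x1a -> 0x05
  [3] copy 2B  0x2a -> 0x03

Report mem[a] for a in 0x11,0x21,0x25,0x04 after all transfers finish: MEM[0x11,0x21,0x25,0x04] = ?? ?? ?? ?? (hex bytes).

MEM[0x11,0x21,0x25,0x04] = d7 d7 f7 10

  after D0: wrote 6B at 0x21 = d79b4b8af759
  after D1: wrote 7B at 0x10 = 43d79b4b8af759
  after D2: wrote 6B at 0x05 = acc3a0ffcd4c
  after D3: wrote 2B at 0x03 = 6610
query mem[0x11]=0xd7, mem[0x21]=0xd7, mem[0x25]=0xf7, mem[0x04]=0x10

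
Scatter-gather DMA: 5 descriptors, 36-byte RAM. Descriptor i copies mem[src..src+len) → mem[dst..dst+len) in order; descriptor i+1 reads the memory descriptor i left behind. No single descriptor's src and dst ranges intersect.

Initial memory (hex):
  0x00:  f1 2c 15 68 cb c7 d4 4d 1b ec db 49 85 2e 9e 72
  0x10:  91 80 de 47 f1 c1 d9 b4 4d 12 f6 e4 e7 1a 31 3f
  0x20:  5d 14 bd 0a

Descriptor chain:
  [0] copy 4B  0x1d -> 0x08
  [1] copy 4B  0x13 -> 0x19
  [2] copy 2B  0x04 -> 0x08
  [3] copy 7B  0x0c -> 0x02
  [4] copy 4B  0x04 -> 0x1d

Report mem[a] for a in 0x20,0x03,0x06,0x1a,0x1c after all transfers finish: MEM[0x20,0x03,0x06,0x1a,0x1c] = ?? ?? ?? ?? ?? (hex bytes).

MEM[0x20,0x03,0x06,0x1a,0x1c] = 80 2e 91 f1 d9

#0 dst[0x08+4] := {0x1a,0x31,0x3f,0x5d}
#1 dst[0x19+4] := {0x47,0xf1,0xc1,0xd9}
#2 dst[0x08+2] := {0xcb,0xc7}
#3 dst[0x02+7] := {0x85,0x2e,0x9e,0x72,0x91,0x80,0xde}
#4 dst[0x1d+4] := {0x9e,0x72,0x91,0x80}
query mem[0x20]=0x80, mem[0x03]=0x2e, mem[0x06]=0x91, mem[0x1a]=0xf1, mem[0x1c]=0xd9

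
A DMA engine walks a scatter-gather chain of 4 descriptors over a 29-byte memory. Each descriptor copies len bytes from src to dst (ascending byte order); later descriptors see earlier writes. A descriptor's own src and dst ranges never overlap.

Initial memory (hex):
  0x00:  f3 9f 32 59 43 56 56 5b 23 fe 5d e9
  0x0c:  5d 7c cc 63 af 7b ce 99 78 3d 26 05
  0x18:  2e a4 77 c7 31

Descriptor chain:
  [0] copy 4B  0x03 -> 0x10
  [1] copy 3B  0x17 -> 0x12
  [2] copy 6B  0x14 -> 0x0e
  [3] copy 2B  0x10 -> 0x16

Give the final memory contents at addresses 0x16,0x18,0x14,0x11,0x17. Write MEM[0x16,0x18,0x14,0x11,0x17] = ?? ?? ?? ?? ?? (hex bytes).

[0] 0x03->0x10 len=4 : 59 43 56 56
[1] 0x17->0x12 len=3 : 05 2e a4
[2] 0x14->0x0e len=6 : a4 3d 26 05 2e a4
[3] 0x10->0x16 len=2 : 26 05
query mem[0x16]=0x26, mem[0x18]=0x2e, mem[0x14]=0xa4, mem[0x11]=0x05, mem[0x17]=0x05

MEM[0x16,0x18,0x14,0x11,0x17] = 26 2e a4 05 05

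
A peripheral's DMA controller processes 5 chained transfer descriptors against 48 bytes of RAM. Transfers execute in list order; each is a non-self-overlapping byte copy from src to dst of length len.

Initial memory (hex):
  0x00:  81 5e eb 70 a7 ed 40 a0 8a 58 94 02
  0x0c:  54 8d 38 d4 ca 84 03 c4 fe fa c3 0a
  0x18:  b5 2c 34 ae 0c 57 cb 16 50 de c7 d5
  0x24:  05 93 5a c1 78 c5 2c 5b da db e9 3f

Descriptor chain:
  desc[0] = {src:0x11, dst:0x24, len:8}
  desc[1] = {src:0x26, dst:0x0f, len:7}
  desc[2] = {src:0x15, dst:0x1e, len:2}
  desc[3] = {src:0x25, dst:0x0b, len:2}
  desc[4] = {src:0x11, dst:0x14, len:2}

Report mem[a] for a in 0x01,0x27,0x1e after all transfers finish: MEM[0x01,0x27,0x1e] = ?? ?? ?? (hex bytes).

[0] 0x11->0x24 len=8 : 84 03 c4 fe fa c3 0a b5
[1] 0x26->0x0f len=7 : c4 fe fa c3 0a b5 da
[2] 0x15->0x1e len=2 : da c3
[3] 0x25->0x0b len=2 : 03 c4
[4] 0x11->0x14 len=2 : fa c3
query mem[0x01]=0x5e, mem[0x27]=0xfe, mem[0x1e]=0xda

MEM[0x01,0x27,0x1e] = 5e fe da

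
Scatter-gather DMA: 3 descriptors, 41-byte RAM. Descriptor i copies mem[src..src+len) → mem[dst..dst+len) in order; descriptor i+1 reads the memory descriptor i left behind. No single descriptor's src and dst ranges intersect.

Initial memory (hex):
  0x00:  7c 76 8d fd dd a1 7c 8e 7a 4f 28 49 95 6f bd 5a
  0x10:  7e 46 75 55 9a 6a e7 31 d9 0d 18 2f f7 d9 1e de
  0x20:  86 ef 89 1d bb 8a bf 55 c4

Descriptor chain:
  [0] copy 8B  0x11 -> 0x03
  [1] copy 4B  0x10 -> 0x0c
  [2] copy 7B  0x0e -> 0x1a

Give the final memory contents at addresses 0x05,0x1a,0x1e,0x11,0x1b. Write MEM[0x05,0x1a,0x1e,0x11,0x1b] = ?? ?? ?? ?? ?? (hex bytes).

#0 dst[0x03+8] := {0x46,0x75,0x55,0x9a,0x6a,0xe7,0x31,0xd9}
#1 dst[0x0c+4] := {0x7e,0x46,0x75,0x55}
#2 dst[0x1a+7] := {0x75,0x55,0x7e,0x46,0x75,0x55,0x9a}
query mem[0x05]=0x55, mem[0x1a]=0x75, mem[0x1e]=0x75, mem[0x11]=0x46, mem[0x1b]=0x55

MEM[0x05,0x1a,0x1e,0x11,0x1b] = 55 75 75 46 55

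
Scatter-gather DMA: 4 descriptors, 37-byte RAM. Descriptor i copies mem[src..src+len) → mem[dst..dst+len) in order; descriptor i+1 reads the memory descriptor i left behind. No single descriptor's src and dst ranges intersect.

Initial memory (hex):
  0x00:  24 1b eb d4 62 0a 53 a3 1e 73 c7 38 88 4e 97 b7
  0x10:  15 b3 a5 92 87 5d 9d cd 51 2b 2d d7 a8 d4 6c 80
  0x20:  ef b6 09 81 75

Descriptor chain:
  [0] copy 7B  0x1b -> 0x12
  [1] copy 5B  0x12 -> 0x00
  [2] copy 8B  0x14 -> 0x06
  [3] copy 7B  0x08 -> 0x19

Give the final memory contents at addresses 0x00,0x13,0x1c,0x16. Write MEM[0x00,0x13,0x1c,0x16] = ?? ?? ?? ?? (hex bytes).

MEM[0x00,0x13,0x1c,0x16] = d7 a8 2b 80

#0 dst[0x12+7] := {0xd7,0xa8,0xd4,0x6c,0x80,0xef,0xb6}
#1 dst[0x00+5] := {0xd7,0xa8,0xd4,0x6c,0x80}
#2 dst[0x06+8] := {0xd4,0x6c,0x80,0xef,0xb6,0x2b,0x2d,0xd7}
#3 dst[0x19+7] := {0x80,0xef,0xb6,0x2b,0x2d,0xd7,0x97}
query mem[0x00]=0xd7, mem[0x13]=0xa8, mem[0x1c]=0x2b, mem[0x16]=0x80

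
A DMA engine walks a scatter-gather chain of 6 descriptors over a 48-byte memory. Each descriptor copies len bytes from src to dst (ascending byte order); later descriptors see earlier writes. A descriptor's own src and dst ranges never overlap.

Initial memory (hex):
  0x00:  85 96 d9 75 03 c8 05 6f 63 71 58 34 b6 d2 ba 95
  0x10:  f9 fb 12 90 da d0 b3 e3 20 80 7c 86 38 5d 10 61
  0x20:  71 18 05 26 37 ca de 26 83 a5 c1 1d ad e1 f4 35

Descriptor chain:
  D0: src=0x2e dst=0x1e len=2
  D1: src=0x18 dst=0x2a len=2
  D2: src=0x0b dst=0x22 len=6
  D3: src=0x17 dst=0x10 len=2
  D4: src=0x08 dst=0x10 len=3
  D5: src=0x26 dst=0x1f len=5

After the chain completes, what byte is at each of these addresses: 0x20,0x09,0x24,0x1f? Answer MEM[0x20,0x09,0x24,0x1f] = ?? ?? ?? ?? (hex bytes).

#0 dst[0x1e+2] := {0xf4,0x35}
#1 dst[0x2a+2] := {0x20,0x80}
#2 dst[0x22+6] := {0x34,0xb6,0xd2,0xba,0x95,0xf9}
#3 dst[0x10+2] := {0xe3,0x20}
#4 dst[0x10+3] := {0x63,0x71,0x58}
#5 dst[0x1f+5] := {0x95,0xf9,0x83,0xa5,0x20}
query mem[0x20]=0xf9, mem[0x09]=0x71, mem[0x24]=0xd2, mem[0x1f]=0x95

MEM[0x20,0x09,0x24,0x1f] = f9 71 d2 95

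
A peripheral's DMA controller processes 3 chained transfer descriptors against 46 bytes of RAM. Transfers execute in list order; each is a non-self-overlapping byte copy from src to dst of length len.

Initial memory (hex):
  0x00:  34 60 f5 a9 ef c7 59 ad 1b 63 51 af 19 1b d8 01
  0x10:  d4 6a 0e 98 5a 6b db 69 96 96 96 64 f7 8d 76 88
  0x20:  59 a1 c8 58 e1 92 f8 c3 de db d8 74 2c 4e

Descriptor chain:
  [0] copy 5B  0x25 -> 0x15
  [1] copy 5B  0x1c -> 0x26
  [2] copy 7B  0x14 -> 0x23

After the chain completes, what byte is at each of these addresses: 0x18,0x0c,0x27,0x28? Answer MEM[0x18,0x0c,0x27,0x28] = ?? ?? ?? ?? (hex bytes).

  after D0: wrote 5B at 0x15 = 92f8c3dedb
  after D1: wrote 5B at 0x26 = f78d768859
  after D2: wrote 7B at 0x23 = 5a92f8c3dedb96
query mem[0x18]=0xde, mem[0x0c]=0x19, mem[0x27]=0xde, mem[0x28]=0xdb

MEM[0x18,0x0c,0x27,0x28] = de 19 de db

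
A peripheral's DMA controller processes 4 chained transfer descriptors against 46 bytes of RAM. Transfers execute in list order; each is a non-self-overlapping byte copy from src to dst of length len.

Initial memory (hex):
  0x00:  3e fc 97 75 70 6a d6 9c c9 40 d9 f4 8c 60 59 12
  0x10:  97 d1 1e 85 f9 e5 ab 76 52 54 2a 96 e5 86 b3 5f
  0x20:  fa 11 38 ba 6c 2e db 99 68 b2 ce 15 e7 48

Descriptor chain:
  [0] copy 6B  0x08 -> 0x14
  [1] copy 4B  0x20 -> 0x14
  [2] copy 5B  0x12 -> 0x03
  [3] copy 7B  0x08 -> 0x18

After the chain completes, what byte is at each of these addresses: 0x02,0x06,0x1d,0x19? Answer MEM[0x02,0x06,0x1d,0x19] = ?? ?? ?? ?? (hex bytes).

MEM[0x02,0x06,0x1d,0x19] = 97 11 60 40

  after D0: wrote 6B at 0x14 = c940d9f48c60
  after D1: wrote 4B at 0x14 = fa1138ba
  after D2: wrote 5B at 0x03 = 1e85fa1138
  after D3: wrote 7B at 0x18 = c940d9f48c6059
query mem[0x02]=0x97, mem[0x06]=0x11, mem[0x1d]=0x60, mem[0x19]=0x40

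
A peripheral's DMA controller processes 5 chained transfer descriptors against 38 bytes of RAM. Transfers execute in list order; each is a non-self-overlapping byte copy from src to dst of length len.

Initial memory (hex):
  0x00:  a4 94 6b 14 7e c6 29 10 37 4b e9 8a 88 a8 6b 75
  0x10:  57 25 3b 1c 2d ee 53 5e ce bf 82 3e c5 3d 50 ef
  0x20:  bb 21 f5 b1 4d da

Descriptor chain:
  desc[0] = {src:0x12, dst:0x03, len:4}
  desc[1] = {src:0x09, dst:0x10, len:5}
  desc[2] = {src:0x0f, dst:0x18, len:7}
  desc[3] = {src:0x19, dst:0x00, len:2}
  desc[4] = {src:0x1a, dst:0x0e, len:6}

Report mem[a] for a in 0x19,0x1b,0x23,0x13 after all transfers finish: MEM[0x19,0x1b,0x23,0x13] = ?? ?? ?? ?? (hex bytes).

#0 dst[0x03+4] := {0x3b,0x1c,0x2d,0xee}
#1 dst[0x10+5] := {0x4b,0xe9,0x8a,0x88,0xa8}
#2 dst[0x18+7] := {0x75,0x4b,0xe9,0x8a,0x88,0xa8,0xee}
#3 dst[0x00+2] := {0x4b,0xe9}
#4 dst[0x0e+6] := {0xe9,0x8a,0x88,0xa8,0xee,0xef}
query mem[0x19]=0x4b, mem[0x1b]=0x8a, mem[0x23]=0xb1, mem[0x13]=0xef

MEM[0x19,0x1b,0x23,0x13] = 4b 8a b1 ef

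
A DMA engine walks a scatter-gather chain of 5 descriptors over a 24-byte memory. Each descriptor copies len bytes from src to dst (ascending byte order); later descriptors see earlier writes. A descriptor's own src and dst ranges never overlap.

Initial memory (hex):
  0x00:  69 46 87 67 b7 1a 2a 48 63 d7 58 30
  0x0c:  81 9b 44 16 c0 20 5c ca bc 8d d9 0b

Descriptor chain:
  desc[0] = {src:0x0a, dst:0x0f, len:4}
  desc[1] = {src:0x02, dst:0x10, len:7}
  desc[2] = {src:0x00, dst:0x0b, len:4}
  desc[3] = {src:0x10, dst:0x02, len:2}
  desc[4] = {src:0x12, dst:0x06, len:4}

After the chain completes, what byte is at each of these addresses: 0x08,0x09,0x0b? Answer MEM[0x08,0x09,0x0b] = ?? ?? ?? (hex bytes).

#0 dst[0x0f+4] := {0x58,0x30,0x81,0x9b}
#1 dst[0x10+7] := {0x87,0x67,0xb7,0x1a,0x2a,0x48,0x63}
#2 dst[0x0b+4] := {0x69,0x46,0x87,0x67}
#3 dst[0x02+2] := {0x87,0x67}
#4 dst[0x06+4] := {0xb7,0x1a,0x2a,0x48}
query mem[0x08]=0x2a, mem[0x09]=0x48, mem[0x0b]=0x69

MEM[0x08,0x09,0x0b] = 2a 48 69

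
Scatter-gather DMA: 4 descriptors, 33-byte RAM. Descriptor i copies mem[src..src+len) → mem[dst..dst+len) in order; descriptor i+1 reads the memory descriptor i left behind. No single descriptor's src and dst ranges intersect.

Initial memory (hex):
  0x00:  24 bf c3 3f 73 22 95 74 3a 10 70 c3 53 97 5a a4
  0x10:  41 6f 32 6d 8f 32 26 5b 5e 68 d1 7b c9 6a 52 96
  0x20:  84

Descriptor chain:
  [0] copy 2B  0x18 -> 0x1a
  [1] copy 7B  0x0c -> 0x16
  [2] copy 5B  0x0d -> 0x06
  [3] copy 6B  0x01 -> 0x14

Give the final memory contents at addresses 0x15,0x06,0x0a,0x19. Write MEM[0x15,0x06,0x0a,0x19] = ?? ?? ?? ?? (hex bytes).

[0] 0x18->0x1a len=2 : 5e 68
[1] 0x0c->0x16 len=7 : 53 97 5a a4 41 6f 32
[2] 0x0d->0x06 len=5 : 97 5a a4 41 6f
[3] 0x01->0x14 len=6 : bf c3 3f 73 22 97
query mem[0x15]=0xc3, mem[0x06]=0x97, mem[0x0a]=0x6f, mem[0x19]=0x97

MEM[0x15,0x06,0x0a,0x19] = c3 97 6f 97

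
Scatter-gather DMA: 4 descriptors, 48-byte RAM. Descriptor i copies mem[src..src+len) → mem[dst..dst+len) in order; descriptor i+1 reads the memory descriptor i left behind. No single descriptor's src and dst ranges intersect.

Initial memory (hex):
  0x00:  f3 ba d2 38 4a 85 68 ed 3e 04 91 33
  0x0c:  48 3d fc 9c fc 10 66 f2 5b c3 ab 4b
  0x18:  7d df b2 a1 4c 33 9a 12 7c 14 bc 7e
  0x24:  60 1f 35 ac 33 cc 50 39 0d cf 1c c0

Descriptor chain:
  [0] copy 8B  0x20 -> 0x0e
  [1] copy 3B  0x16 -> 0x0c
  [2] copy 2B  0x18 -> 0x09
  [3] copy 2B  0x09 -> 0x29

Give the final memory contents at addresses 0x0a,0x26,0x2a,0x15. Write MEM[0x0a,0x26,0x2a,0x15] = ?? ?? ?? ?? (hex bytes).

MEM[0x0a,0x26,0x2a,0x15] = df 35 df ac

[0] 0x20->0x0e len=8 : 7c 14 bc 7e 60 1f 35 ac
[1] 0x16->0x0c len=3 : ab 4b 7d
[2] 0x18->0x09 len=2 : 7d df
[3] 0x09->0x29 len=2 : 7d df
query mem[0x0a]=0xdf, mem[0x26]=0x35, mem[0x2a]=0xdf, mem[0x15]=0xac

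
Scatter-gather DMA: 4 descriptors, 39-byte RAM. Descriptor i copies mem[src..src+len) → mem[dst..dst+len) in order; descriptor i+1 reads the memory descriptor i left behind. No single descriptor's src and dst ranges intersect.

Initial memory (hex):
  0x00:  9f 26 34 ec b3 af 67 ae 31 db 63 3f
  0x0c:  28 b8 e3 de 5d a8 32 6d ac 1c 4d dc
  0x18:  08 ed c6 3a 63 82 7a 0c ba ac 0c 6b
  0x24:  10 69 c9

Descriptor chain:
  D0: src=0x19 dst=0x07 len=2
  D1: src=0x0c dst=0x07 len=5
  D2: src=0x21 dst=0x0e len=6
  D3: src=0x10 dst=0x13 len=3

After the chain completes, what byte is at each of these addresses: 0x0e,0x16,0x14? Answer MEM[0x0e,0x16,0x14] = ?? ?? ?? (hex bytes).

  after D0: wrote 2B at 0x07 = edc6
  after D1: wrote 5B at 0x07 = 28b8e3de5d
  after D2: wrote 6B at 0x0e = ac0c6b1069c9
  after D3: wrote 3B at 0x13 = 6b1069
query mem[0x0e]=0xac, mem[0x16]=0x4d, mem[0x14]=0x10

MEM[0x0e,0x16,0x14] = ac 4d 10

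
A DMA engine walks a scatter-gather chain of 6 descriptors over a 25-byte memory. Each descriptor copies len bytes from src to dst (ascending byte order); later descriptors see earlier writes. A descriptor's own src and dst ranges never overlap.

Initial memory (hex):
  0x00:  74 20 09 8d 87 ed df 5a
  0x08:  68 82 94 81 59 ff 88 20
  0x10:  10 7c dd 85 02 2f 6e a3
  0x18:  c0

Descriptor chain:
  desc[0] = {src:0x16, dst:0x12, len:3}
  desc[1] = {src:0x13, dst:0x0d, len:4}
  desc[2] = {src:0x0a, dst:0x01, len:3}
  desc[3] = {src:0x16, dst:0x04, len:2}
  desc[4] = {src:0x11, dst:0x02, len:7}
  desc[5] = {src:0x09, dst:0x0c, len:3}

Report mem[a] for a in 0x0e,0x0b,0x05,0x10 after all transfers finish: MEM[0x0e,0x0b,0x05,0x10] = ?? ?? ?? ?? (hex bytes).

[0] 0x16->0x12 len=3 : 6e a3 c0
[1] 0x13->0x0d len=4 : a3 c0 2f 6e
[2] 0x0a->0x01 len=3 : 94 81 59
[3] 0x16->0x04 len=2 : 6e a3
[4] 0x11->0x02 len=7 : 7c 6e a3 c0 2f 6e a3
[5] 0x09->0x0c len=3 : 82 94 81
query mem[0x0e]=0x81, mem[0x0b]=0x81, mem[0x05]=0xc0, mem[0x10]=0x6e

MEM[0x0e,0x0b,0x05,0x10] = 81 81 c0 6e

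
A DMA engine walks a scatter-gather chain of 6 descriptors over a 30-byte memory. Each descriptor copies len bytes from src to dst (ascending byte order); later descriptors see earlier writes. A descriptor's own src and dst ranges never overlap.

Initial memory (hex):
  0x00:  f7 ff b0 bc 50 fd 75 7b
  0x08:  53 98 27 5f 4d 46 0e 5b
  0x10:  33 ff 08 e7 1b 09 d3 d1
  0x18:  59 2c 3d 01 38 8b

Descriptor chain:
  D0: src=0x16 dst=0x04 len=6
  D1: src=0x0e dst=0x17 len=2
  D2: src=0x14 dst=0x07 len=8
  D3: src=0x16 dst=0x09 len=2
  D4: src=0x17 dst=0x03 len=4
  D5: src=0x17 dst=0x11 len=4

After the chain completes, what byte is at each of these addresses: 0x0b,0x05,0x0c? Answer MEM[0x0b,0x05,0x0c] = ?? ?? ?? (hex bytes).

  after D0: wrote 6B at 0x04 = d3d1592c3d01
  after D1: wrote 2B at 0x17 = 0e5b
  after D2: wrote 8B at 0x07 = 1b09d30e5b2c3d01
  after D3: wrote 2B at 0x09 = d30e
  after D4: wrote 4B at 0x03 = 0e5b2c3d
  after D5: wrote 4B at 0x11 = 0e5b2c3d
query mem[0x0b]=0x5b, mem[0x05]=0x2c, mem[0x0c]=0x2c

MEM[0x0b,0x05,0x0c] = 5b 2c 2c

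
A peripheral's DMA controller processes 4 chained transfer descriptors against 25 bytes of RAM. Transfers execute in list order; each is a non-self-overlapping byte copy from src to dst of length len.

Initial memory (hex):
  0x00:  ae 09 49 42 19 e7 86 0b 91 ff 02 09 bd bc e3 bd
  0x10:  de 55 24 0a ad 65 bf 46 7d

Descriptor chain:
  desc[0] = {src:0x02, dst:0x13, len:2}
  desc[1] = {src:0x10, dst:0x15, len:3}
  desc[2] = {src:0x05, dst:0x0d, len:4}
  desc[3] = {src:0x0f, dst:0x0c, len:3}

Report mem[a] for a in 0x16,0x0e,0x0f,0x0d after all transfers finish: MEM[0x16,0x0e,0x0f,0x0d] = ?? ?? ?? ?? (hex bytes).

#0 dst[0x13+2] := {0x49,0x42}
#1 dst[0x15+3] := {0xde,0x55,0x24}
#2 dst[0x0d+4] := {0xe7,0x86,0x0b,0x91}
#3 dst[0x0c+3] := {0x0b,0x91,0x55}
query mem[0x16]=0x55, mem[0x0e]=0x55, mem[0x0f]=0x0b, mem[0x0d]=0x91

MEM[0x16,0x0e,0x0f,0x0d] = 55 55 0b 91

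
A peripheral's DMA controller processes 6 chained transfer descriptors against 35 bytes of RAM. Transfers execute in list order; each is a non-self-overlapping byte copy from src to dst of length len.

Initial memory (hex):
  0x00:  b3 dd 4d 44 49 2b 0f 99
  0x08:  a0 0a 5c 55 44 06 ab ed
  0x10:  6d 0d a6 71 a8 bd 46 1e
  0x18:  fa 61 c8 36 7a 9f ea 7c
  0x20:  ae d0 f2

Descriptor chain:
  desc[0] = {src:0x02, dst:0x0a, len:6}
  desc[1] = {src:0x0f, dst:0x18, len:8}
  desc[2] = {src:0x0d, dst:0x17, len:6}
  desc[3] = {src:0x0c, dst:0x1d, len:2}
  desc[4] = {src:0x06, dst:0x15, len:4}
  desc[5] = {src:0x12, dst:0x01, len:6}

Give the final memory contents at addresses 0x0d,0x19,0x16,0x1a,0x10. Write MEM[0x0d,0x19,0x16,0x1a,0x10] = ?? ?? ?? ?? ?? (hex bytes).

MEM[0x0d,0x19,0x16,0x1a,0x10] = 2b 99 99 6d 6d

#0 dst[0x0a+6] := {0x4d,0x44,0x49,0x2b,0x0f,0x99}
#1 dst[0x18+8] := {0x99,0x6d,0x0d,0xa6,0x71,0xa8,0xbd,0x46}
#2 dst[0x17+6] := {0x2b,0x0f,0x99,0x6d,0x0d,0xa6}
#3 dst[0x1d+2] := {0x49,0x2b}
#4 dst[0x15+4] := {0x0f,0x99,0xa0,0x0a}
#5 dst[0x01+6] := {0xa6,0x71,0xa8,0x0f,0x99,0xa0}
query mem[0x0d]=0x2b, mem[0x19]=0x99, mem[0x16]=0x99, mem[0x1a]=0x6d, mem[0x10]=0x6d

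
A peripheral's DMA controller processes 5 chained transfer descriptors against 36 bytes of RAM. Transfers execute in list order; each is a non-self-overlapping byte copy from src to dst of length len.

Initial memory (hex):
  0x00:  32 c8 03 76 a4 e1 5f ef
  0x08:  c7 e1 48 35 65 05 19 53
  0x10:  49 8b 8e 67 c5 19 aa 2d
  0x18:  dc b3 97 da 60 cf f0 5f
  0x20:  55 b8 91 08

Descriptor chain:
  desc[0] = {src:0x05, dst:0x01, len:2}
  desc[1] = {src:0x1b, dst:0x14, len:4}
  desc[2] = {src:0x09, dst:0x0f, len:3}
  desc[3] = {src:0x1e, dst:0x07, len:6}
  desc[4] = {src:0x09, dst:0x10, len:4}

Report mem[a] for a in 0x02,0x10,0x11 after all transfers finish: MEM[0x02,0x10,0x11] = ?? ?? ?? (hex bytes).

MEM[0x02,0x10,0x11] = 5f 55 b8

#0 dst[0x01+2] := {0xe1,0x5f}
#1 dst[0x14+4] := {0xda,0x60,0xcf,0xf0}
#2 dst[0x0f+3] := {0xe1,0x48,0x35}
#3 dst[0x07+6] := {0xf0,0x5f,0x55,0xb8,0x91,0x08}
#4 dst[0x10+4] := {0x55,0xb8,0x91,0x08}
query mem[0x02]=0x5f, mem[0x10]=0x55, mem[0x11]=0xb8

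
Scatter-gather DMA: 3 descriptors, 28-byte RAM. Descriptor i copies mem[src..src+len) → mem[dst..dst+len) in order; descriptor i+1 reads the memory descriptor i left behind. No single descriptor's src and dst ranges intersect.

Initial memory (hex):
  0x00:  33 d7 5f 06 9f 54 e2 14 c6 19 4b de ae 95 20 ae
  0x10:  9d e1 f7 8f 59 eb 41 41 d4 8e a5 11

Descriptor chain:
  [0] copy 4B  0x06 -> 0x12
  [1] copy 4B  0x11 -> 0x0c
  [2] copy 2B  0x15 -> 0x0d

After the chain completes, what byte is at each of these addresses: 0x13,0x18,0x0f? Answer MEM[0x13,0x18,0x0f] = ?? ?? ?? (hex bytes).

[0] 0x06->0x12 len=4 : e2 14 c6 19
[1] 0x11->0x0c len=4 : e1 e2 14 c6
[2] 0x15->0x0d len=2 : 19 41
query mem[0x13]=0x14, mem[0x18]=0xd4, mem[0x0f]=0xc6

MEM[0x13,0x18,0x0f] = 14 d4 c6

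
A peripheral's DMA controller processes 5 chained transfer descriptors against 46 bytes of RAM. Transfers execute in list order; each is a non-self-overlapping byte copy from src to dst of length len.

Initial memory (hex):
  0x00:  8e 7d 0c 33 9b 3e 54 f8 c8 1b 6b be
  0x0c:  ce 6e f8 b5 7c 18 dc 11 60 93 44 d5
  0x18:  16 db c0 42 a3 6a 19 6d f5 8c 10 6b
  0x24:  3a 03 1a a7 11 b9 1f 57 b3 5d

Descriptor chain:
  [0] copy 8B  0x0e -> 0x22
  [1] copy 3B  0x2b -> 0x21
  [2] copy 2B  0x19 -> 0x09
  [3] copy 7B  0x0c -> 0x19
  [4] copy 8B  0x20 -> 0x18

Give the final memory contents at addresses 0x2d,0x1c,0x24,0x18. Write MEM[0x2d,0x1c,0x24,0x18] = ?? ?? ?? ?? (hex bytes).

  after D0: wrote 8B at 0x22 = f8b57c18dc116093
  after D1: wrote 3B at 0x21 = 57b35d
  after D2: wrote 2B at 0x09 = dbc0
  after D3: wrote 7B at 0x19 = ce6ef8b57c18dc
  after D4: wrote 8B at 0x18 = f557b35d7c18dc11
query mem[0x2d]=0x5d, mem[0x1c]=0x7c, mem[0x24]=0x7c, mem[0x18]=0xf5

MEM[0x2d,0x1c,0x24,0x18] = 5d 7c 7c f5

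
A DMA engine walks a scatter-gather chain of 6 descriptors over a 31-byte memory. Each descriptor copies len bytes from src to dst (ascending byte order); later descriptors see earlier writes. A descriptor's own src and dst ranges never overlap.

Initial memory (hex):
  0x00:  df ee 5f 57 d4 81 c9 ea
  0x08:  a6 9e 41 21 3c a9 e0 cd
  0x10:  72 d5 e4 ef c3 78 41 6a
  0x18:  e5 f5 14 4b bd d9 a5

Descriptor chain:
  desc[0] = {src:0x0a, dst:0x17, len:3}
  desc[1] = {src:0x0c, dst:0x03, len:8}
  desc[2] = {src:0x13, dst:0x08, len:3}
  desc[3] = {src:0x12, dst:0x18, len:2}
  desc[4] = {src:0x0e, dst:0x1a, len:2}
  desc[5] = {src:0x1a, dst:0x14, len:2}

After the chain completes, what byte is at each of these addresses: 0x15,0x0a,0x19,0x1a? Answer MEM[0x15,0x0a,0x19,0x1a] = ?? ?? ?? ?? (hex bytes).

D0: mem[0x17..0x19] <- [41 21 3c]
D1: mem[0x03..0x0a] <- [3c a9 e0 cd 72 d5 e4 ef]
D2: mem[0x08..0x0a] <- [ef c3 78]
D3: mem[0x18..0x19] <- [e4 ef]
D4: mem[0x1a..0x1b] <- [e0 cd]
D5: mem[0x14..0x15] <- [e0 cd]
query mem[0x15]=0xcd, mem[0x0a]=0x78, mem[0x19]=0xef, mem[0x1a]=0xe0

MEM[0x15,0x0a,0x19,0x1a] = cd 78 ef e0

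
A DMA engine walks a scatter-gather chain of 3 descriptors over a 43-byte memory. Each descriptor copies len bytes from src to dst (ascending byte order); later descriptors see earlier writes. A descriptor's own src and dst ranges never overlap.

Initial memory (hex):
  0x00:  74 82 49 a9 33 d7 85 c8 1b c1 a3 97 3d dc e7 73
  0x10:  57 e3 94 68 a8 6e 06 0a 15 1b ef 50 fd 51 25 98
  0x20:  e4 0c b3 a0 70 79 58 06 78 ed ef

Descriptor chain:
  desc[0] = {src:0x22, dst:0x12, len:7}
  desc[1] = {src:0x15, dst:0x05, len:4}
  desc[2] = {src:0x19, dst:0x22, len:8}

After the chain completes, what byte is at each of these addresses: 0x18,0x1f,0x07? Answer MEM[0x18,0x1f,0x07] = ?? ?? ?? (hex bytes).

D0: mem[0x12..0x18] <- [b3 a0 70 79 58 06 78]
D1: mem[0x05..0x08] <- [79 58 06 78]
D2: mem[0x22..0x29] <- [1b ef 50 fd 51 25 98 e4]
query mem[0x18]=0x78, mem[0x1f]=0x98, mem[0x07]=0x06

MEM[0x18,0x1f,0x07] = 78 98 06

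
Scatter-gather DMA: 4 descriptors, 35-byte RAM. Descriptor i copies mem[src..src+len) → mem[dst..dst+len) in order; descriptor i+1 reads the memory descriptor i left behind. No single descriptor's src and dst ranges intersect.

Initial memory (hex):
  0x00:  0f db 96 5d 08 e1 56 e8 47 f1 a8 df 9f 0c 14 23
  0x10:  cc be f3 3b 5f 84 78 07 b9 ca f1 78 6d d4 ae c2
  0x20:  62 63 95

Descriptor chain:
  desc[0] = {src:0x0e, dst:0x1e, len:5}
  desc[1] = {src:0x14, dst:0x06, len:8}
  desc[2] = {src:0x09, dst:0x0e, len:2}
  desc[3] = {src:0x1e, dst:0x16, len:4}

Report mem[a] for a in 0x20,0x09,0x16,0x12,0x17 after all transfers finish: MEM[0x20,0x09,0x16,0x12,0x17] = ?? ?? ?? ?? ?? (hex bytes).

[0] 0x0e->0x1e len=5 : 14 23 cc be f3
[1] 0x14->0x06 len=8 : 5f 84 78 07 b9 ca f1 78
[2] 0x09->0x0e len=2 : 07 b9
[3] 0x1e->0x16 len=4 : 14 23 cc be
query mem[0x20]=0xcc, mem[0x09]=0x07, mem[0x16]=0x14, mem[0x12]=0xf3, mem[0x17]=0x23

MEM[0x20,0x09,0x16,0x12,0x17] = cc 07 14 f3 23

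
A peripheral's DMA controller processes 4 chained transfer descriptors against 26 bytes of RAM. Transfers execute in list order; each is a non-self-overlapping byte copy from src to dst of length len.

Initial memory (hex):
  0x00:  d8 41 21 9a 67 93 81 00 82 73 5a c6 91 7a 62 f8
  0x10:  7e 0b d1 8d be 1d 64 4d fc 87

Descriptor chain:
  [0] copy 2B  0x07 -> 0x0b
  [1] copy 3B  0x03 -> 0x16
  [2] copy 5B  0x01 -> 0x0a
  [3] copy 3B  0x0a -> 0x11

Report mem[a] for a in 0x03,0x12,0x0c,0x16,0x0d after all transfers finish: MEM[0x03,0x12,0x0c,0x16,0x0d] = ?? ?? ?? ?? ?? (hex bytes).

MEM[0x03,0x12,0x0c,0x16,0x0d] = 9a 21 9a 9a 67

[0] 0x07->0x0b len=2 : 00 82
[1] 0x03->0x16 len=3 : 9a 67 93
[2] 0x01->0x0a len=5 : 41 21 9a 67 93
[3] 0x0a->0x11 len=3 : 41 21 9a
query mem[0x03]=0x9a, mem[0x12]=0x21, mem[0x0c]=0x9a, mem[0x16]=0x9a, mem[0x0d]=0x67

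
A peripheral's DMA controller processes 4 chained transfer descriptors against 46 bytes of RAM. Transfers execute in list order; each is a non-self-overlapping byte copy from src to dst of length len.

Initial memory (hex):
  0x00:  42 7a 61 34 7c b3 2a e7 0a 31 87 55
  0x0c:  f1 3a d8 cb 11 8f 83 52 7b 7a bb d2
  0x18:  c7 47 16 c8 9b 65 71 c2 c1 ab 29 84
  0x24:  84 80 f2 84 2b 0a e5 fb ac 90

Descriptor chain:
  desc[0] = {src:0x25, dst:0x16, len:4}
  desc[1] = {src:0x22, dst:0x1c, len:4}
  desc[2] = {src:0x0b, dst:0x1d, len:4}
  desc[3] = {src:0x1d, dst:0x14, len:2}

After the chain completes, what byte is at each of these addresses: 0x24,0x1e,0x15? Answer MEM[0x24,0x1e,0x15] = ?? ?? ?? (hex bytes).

[0] 0x25->0x16 len=4 : 80 f2 84 2b
[1] 0x22->0x1c len=4 : 29 84 84 80
[2] 0x0b->0x1d len=4 : 55 f1 3a d8
[3] 0x1d->0x14 len=2 : 55 f1
query mem[0x24]=0x84, mem[0x1e]=0xf1, mem[0x15]=0xf1

MEM[0x24,0x1e,0x15] = 84 f1 f1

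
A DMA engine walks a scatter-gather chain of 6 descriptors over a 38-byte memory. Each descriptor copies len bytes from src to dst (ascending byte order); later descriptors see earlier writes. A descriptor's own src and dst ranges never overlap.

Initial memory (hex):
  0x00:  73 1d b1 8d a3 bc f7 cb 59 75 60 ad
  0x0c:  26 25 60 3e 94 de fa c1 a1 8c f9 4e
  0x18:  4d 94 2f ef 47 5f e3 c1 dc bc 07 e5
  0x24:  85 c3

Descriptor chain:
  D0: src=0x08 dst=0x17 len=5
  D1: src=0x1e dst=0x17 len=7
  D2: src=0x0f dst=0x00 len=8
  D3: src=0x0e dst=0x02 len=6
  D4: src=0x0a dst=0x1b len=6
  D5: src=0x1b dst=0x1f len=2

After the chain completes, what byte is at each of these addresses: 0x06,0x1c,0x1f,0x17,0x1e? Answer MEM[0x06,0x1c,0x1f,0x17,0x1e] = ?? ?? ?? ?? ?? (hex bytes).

MEM[0x06,0x1c,0x1f,0x17,0x1e] = fa ad 60 e3 25

D0: mem[0x17..0x1b] <- [59 75 60 ad 26]
D1: mem[0x17..0x1d] <- [e3 c1 dc bc 07 e5 85]
D2: mem[0x00..0x07] <- [3e 94 de fa c1 a1 8c f9]
D3: mem[0x02..0x07] <- [60 3e 94 de fa c1]
D4: mem[0x1b..0x20] <- [60 ad 26 25 60 3e]
D5: mem[0x1f..0x20] <- [60 ad]
query mem[0x06]=0xfa, mem[0x1c]=0xad, mem[0x1f]=0x60, mem[0x17]=0xe3, mem[0x1e]=0x25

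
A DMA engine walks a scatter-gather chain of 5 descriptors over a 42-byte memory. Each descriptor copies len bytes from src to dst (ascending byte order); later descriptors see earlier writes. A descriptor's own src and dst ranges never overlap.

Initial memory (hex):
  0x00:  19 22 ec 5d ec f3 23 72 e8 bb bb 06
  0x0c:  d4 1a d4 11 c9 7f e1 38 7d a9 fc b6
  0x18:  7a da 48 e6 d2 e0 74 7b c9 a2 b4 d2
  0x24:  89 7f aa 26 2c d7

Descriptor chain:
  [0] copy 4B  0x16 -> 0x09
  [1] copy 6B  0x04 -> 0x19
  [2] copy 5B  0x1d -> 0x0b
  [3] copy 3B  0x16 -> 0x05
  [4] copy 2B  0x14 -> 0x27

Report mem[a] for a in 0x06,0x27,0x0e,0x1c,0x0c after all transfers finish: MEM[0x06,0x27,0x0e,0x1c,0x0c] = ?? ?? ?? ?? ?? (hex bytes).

#0 dst[0x09+4] := {0xfc,0xb6,0x7a,0xda}
#1 dst[0x19+6] := {0xec,0xf3,0x23,0x72,0xe8,0xfc}
#2 dst[0x0b+5] := {0xe8,0xfc,0x7b,0xc9,0xa2}
#3 dst[0x05+3] := {0xfc,0xb6,0x7a}
#4 dst[0x27+2] := {0x7d,0xa9}
query mem[0x06]=0xb6, mem[0x27]=0x7d, mem[0x0e]=0xc9, mem[0x1c]=0x72, mem[0x0c]=0xfc

MEM[0x06,0x27,0x0e,0x1c,0x0c] = b6 7d c9 72 fc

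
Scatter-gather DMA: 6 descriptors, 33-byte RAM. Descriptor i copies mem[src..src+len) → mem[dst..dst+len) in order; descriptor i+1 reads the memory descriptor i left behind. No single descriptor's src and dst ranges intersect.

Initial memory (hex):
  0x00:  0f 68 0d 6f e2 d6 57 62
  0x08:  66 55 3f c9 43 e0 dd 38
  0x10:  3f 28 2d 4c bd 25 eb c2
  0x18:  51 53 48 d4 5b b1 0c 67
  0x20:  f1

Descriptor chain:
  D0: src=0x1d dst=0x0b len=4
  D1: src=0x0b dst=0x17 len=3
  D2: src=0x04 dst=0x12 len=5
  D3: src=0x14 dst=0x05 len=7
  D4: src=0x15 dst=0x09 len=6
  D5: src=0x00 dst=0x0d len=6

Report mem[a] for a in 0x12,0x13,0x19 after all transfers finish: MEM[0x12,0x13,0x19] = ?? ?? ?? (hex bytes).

#0 dst[0x0b+4] := {0xb1,0x0c,0x67,0xf1}
#1 dst[0x17+3] := {0xb1,0x0c,0x67}
#2 dst[0x12+5] := {0xe2,0xd6,0x57,0x62,0x66}
#3 dst[0x05+7] := {0x57,0x62,0x66,0xb1,0x0c,0x67,0x48}
#4 dst[0x09+6] := {0x62,0x66,0xb1,0x0c,0x67,0x48}
#5 dst[0x0d+6] := {0x0f,0x68,0x0d,0x6f,0xe2,0x57}
query mem[0x12]=0x57, mem[0x13]=0xd6, mem[0x19]=0x67

MEM[0x12,0x13,0x19] = 57 d6 67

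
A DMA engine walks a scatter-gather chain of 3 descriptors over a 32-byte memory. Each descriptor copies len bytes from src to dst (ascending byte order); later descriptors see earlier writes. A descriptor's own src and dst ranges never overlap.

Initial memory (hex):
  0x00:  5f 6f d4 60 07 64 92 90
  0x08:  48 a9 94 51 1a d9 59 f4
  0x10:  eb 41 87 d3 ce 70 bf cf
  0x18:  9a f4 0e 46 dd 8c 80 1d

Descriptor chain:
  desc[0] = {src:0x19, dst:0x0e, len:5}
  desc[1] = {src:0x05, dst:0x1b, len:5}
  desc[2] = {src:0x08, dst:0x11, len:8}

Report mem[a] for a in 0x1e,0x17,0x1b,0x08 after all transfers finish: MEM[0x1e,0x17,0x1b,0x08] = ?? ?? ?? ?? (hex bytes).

D0: mem[0x0e..0x12] <- [f4 0e 46 dd 8c]
D1: mem[0x1b..0x1f] <- [64 92 90 48 a9]
D2: mem[0x11..0x18] <- [48 a9 94 51 1a d9 f4 0e]
query mem[0x1e]=0x48, mem[0x17]=0xf4, mem[0x1b]=0x64, mem[0x08]=0x48

MEM[0x1e,0x17,0x1b,0x08] = 48 f4 64 48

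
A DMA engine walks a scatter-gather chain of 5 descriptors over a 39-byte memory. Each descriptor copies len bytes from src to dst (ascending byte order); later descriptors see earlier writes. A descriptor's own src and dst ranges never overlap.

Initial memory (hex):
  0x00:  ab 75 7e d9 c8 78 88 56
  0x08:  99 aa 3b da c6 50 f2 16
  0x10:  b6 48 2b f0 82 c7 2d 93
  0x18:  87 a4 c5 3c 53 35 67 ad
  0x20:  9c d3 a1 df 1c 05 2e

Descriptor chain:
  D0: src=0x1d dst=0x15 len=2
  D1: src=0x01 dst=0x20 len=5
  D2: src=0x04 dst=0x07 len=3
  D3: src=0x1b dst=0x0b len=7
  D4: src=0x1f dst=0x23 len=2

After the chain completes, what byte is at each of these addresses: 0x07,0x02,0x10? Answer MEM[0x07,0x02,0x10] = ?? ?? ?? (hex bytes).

#0 dst[0x15+2] := {0x35,0x67}
#1 dst[0x20+5] := {0x75,0x7e,0xd9,0xc8,0x78}
#2 dst[0x07+3] := {0xc8,0x78,0x88}
#3 dst[0x0b+7] := {0x3c,0x53,0x35,0x67,0xad,0x75,0x7e}
#4 dst[0x23+2] := {0xad,0x75}
query mem[0x07]=0xc8, mem[0x02]=0x7e, mem[0x10]=0x75

MEM[0x07,0x02,0x10] = c8 7e 75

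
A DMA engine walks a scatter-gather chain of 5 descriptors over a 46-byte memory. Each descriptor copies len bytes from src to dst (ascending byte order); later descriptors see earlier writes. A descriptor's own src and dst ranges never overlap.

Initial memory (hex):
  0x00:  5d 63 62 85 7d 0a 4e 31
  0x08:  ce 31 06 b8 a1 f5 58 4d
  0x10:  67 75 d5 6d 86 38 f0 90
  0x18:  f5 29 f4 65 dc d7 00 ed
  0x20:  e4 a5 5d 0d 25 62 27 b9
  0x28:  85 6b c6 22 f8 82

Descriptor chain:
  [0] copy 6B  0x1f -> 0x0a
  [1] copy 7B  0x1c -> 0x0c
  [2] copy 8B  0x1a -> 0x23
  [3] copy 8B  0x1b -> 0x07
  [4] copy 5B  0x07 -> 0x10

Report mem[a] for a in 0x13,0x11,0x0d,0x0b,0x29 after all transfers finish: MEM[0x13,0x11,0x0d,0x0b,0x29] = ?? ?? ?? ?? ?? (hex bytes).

MEM[0x13,0x11,0x0d,0x0b,0x29] = 00 dc a5 ed e4

  after D0: wrote 6B at 0x0a = ede4a55d0d25
  after D1: wrote 7B at 0x0c = dcd700ede4a55d
  after D2: wrote 8B at 0x23 = f465dcd700ede4a5
  after D3: wrote 8B at 0x07 = 65dcd700ede4a55d
  after D4: wrote 5B at 0x10 = 65dcd700ed
query mem[0x13]=0x00, mem[0x11]=0xdc, mem[0x0d]=0xa5, mem[0x0b]=0xed, mem[0x29]=0xe4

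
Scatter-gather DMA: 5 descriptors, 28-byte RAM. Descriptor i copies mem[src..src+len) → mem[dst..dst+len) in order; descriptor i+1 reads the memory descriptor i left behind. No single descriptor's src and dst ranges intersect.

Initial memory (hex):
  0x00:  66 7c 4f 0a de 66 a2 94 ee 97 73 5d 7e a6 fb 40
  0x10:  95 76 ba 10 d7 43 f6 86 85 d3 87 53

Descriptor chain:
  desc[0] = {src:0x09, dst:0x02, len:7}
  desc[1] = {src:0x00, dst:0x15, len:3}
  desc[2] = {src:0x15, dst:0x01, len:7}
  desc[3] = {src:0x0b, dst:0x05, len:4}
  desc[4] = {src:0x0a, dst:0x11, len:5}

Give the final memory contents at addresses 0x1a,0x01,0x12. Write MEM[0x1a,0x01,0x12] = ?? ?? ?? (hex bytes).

MEM[0x1a,0x01,0x12] = 87 66 5d

[0] 0x09->0x02 len=7 : 97 73 5d 7e a6 fb 40
[1] 0x00->0x15 len=3 : 66 7c 97
[2] 0x15->0x01 len=7 : 66 7c 97 85 d3 87 53
[3] 0x0b->0x05 len=4 : 5d 7e a6 fb
[4] 0x0a->0x11 len=5 : 73 5d 7e a6 fb
query mem[0x1a]=0x87, mem[0x01]=0x66, mem[0x12]=0x5d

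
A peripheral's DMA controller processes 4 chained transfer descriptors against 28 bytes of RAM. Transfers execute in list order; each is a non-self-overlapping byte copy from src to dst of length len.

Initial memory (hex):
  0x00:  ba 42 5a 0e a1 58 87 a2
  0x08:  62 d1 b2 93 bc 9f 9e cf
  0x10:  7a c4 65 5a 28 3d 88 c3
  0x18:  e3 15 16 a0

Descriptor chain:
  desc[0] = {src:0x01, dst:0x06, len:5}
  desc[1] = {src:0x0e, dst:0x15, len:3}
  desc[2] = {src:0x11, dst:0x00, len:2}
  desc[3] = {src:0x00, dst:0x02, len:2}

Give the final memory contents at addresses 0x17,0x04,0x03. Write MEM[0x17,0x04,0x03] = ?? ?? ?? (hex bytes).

#0 dst[0x06+5] := {0x42,0x5a,0x0e,0xa1,0x58}
#1 dst[0x15+3] := {0x9e,0xcf,0x7a}
#2 dst[0x00+2] := {0xc4,0x65}
#3 dst[0x02+2] := {0xc4,0x65}
query mem[0x17]=0x7a, mem[0x04]=0xa1, mem[0x03]=0x65

MEM[0x17,0x04,0x03] = 7a a1 65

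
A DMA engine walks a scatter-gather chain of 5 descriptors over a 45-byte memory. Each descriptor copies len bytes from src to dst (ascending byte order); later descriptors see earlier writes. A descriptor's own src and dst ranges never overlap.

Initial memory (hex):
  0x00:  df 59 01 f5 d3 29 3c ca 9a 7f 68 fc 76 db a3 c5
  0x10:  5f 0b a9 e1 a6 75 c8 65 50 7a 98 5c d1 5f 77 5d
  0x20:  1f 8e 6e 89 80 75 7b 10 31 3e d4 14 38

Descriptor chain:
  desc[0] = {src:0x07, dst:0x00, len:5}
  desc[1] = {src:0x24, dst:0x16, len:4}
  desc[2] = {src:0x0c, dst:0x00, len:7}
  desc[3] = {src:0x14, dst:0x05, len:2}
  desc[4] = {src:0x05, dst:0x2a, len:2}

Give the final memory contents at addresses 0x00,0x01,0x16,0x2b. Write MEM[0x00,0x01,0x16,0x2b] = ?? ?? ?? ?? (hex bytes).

MEM[0x00,0x01,0x16,0x2b] = 76 db 80 75

[0] 0x07->0x00 len=5 : ca 9a 7f 68 fc
[1] 0x24->0x16 len=4 : 80 75 7b 10
[2] 0x0c->0x00 len=7 : 76 db a3 c5 5f 0b a9
[3] 0x14->0x05 len=2 : a6 75
[4] 0x05->0x2a len=2 : a6 75
query mem[0x00]=0x76, mem[0x01]=0xdb, mem[0x16]=0x80, mem[0x2b]=0x75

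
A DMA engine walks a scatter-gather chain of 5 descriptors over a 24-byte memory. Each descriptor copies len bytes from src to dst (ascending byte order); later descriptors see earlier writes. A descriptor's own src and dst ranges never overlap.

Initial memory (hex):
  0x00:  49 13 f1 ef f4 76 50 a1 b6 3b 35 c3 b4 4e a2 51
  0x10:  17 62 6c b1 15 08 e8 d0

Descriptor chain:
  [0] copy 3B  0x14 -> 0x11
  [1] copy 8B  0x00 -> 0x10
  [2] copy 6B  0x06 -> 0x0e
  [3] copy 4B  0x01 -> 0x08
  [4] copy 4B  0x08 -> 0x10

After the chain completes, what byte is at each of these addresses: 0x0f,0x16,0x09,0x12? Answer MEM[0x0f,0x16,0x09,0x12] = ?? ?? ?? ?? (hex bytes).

MEM[0x0f,0x16,0x09,0x12] = a1 50 f1 ef

[0] 0x14->0x11 len=3 : 15 08 e8
[1] 0x00->0x10 len=8 : 49 13 f1 ef f4 76 50 a1
[2] 0x06->0x0e len=6 : 50 a1 b6 3b 35 c3
[3] 0x01->0x08 len=4 : 13 f1 ef f4
[4] 0x08->0x10 len=4 : 13 f1 ef f4
query mem[0x0f]=0xa1, mem[0x16]=0x50, mem[0x09]=0xf1, mem[0x12]=0xef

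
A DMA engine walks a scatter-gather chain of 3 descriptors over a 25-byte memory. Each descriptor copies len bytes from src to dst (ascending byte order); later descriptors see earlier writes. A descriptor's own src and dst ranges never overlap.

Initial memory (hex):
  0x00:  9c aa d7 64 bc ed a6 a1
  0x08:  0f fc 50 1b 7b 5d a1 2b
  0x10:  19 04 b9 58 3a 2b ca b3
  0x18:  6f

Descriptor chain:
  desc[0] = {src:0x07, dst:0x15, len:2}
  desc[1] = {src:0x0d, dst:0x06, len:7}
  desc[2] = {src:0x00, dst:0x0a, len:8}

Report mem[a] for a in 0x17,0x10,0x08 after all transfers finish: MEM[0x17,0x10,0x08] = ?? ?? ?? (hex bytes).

#0 dst[0x15+2] := {0xa1,0x0f}
#1 dst[0x06+7] := {0x5d,0xa1,0x2b,0x19,0x04,0xb9,0x58}
#2 dst[0x0a+8] := {0x9c,0xaa,0xd7,0x64,0xbc,0xed,0x5d,0xa1}
query mem[0x17]=0xb3, mem[0x10]=0x5d, mem[0x08]=0x2b

MEM[0x17,0x10,0x08] = b3 5d 2b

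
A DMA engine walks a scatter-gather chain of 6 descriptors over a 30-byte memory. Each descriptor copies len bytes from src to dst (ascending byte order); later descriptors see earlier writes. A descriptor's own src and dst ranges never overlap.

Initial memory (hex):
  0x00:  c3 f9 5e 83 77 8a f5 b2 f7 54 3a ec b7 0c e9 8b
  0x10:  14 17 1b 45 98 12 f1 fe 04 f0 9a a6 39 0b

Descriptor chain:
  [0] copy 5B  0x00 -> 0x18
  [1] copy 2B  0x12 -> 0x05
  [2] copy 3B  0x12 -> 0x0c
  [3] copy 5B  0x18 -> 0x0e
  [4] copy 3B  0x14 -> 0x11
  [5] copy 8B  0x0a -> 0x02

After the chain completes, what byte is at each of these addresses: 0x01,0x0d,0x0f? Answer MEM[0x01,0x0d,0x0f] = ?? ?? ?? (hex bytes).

  after D0: wrote 5B at 0x18 = c3f95e8377
  after D1: wrote 2B at 0x05 = 1b45
  after D2: wrote 3B at 0x0c = 1b4598
  after D3: wrote 5B at 0x0e = c3f95e8377
  after D4: wrote 3B at 0x11 = 9812f1
  after D5: wrote 8B at 0x02 = 3aec1b45c3f95e98
query mem[0x01]=0xf9, mem[0x0d]=0x45, mem[0x0f]=0xf9

MEM[0x01,0x0d,0x0f] = f9 45 f9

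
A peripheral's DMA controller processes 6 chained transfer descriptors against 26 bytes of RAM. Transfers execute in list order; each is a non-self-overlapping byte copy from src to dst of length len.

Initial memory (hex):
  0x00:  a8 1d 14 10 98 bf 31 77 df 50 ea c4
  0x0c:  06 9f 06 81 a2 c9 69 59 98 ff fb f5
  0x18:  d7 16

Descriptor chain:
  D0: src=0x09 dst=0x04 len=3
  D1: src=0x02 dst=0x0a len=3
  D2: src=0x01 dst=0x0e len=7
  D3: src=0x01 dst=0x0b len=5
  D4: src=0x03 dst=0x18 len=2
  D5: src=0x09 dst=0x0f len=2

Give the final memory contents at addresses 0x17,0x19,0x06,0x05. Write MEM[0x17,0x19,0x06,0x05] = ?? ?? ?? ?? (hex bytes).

  after D0: wrote 3B at 0x04 = 50eac4
  after D1: wrote 3B at 0x0a = 141050
  after D2: wrote 7B at 0x0e = 1d141050eac477
  after D3: wrote 5B at 0x0b = 1d141050ea
  after D4: wrote 2B at 0x18 = 1050
  after D5: wrote 2B at 0x0f = 5014
query mem[0x17]=0xf5, mem[0x19]=0x50, mem[0x06]=0xc4, mem[0x05]=0xea

MEM[0x17,0x19,0x06,0x05] = f5 50 c4 ea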